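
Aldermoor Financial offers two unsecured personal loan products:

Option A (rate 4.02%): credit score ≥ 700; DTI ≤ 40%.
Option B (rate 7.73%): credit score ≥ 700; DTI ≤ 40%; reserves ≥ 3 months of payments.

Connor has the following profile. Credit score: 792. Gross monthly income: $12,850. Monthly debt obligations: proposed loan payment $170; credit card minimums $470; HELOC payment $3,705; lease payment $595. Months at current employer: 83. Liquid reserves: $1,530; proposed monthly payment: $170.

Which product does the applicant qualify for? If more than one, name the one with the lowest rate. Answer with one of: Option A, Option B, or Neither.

Total debts = (170 + 470 + 3,705 + 595) = 4,940; DTI = 4,940/12,850 = 38.4%.
Reserves = 1,530/170 = 9.0 months.
Option A: score 792 ≥ 700; DTI 38.4% ≤ 40% → qualifies.
Option B: score 792 ≥ 700; DTI 38.4% ≤ 40%; reserves 9.0 ≥ 3 mo → qualifies.
Qualifying: Option A, Option B. Lowest rate is 4.02% → Option A.

Option A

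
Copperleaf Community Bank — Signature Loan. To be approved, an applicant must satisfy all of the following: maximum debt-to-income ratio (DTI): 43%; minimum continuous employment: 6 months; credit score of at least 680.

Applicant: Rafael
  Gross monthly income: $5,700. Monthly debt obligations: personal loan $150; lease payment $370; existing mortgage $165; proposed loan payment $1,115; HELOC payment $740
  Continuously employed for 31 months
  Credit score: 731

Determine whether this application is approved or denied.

Denied

Total monthly debts = (150 + 370 + 165 + 1,115 + 740) = 2,540. DTI: 2,540 ÷ 5,700 = 44.6%, exceeds the 43% cap
Employment 31 ≥ 6 months
Credit score 731 ≥ 680 (meets)
Fails on DTI.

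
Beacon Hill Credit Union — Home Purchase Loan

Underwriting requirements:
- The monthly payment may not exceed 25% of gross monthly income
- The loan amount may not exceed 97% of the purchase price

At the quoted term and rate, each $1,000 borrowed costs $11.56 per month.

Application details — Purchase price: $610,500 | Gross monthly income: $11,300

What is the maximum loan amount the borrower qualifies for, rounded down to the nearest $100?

Payment cap: 25% × $11,300 = $2,825/month.
At $11.56 per $1,000, that supports 2,825/11.56 × 1,000 ≈ $244,377 → $244,300.
LTV cap: 97% × $610,500 = $592,185 → $592,100.
Binding constraint: payment-to-income.

$244,300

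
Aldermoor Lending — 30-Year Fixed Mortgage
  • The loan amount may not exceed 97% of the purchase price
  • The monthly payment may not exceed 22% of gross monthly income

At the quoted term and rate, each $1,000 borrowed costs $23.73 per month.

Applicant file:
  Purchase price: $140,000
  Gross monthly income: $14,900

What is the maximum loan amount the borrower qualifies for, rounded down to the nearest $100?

$135,800

Payment cap: 22% × $14,900 = $3,278/month.
At $23.73 per $1,000, that supports 3,278/23.73 × 1,000 ≈ $138,137 → $138,100.
LTV cap: 97% × $140,000 = $135,800 → $135,800.
Binding constraint: loan-to-value.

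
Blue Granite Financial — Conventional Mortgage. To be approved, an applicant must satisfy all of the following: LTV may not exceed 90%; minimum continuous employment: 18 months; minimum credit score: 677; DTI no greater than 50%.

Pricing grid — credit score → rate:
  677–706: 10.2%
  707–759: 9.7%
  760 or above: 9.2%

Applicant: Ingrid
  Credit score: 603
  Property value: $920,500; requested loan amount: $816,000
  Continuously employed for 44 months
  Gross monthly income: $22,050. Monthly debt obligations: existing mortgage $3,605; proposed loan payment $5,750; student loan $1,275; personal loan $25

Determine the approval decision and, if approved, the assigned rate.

Denied

Credit score 603 < 677 (below minimum)
Total monthly debts = (3,605 + 5,750 + 1,275 + 25) = 10,655. DTI = 10,655/22,050 = 48.3% ≤ 50%
Employment 44 ≥ 18 months
LTV: 816,000 ÷ 920,500 = 88.6%, within 90% cap
Not all requirements met → denied.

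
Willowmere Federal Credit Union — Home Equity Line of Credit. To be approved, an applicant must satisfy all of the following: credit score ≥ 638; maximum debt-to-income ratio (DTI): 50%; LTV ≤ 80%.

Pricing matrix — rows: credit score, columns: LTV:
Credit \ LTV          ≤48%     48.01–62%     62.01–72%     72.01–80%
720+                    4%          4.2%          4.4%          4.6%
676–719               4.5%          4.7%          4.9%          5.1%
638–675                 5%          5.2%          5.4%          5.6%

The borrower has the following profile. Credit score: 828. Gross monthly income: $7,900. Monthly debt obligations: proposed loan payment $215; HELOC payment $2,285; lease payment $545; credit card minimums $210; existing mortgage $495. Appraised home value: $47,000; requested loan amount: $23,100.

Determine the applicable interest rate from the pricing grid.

Credit score 828 ≥ 638; Total monthly debts = (215 + 2,285 + 545 + 210 + 495) = 3,750. DTI = 3,750/7,900 = 47.5% ≤ 50%
LTV: 23,100 ÷ 47,000 = 49.1%, within 80% cap
Row: 828 falls in 720+. Column: 49.1% falls in 48.01–62%. Rate = 4.2%.

4.2%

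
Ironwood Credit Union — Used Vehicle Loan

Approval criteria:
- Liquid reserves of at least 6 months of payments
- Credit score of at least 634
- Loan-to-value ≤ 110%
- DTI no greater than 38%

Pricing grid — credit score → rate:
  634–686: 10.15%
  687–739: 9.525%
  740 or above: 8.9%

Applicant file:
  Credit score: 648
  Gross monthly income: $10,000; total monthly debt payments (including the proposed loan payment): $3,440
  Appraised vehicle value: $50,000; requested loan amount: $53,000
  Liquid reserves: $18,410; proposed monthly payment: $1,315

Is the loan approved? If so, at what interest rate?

Approved at 10.15%

Credit score 648 ≥ 634 (meets minimum)
Liquid reserves cover 18,410/1,315 = 14.0 months — ≥ 6 required
DTI = 3,440/10,000 = 34.4% ≤ 38%
Loan-to-value = 53,000/50,000 = 106% — pass (110% max)
All requirements met. Score 648 falls in the 634–686 tier → 10.15%.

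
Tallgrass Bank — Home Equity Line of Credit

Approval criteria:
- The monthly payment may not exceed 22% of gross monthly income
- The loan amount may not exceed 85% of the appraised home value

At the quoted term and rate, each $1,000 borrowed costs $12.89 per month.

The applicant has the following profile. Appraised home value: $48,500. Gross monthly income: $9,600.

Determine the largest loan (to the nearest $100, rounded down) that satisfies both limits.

$41,200

Payment cap: 22% × $9,600 = $2,112/month.
At $12.89 per $1,000, that supports 2,112/12.89 × 1,000 ≈ $163,847 → $163,800.
LTV cap: 85% × $48,500 = $41,225 → $41,200.
Binding constraint: loan-to-value.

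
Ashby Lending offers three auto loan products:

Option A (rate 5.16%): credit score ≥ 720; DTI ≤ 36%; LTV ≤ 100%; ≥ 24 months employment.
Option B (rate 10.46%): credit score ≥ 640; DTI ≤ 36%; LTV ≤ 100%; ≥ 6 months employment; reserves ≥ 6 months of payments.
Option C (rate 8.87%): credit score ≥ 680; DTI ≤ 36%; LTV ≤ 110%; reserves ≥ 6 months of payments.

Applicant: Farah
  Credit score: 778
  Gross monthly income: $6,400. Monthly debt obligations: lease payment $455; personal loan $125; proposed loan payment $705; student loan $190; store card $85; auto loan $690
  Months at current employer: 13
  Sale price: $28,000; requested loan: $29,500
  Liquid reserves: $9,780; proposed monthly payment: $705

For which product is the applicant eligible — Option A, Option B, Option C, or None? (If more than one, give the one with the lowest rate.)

Total debts = (455 + 125 + 705 + 190 + 85 + 690) = 2,250; DTI = 2,250/6,400 = 35.2%.
LTV = 29,500/28,000 = 105.4%.
Reserves = 9,780/705 = 13.9 months.
Option A: score 778 ≥ 720; DTI 35.2% ≤ 36%; LTV 105.4% > 100%; employment 13 < 24 mo → does not qualify.
Option B: score 778 ≥ 640; DTI 35.2% ≤ 36%; LTV 105.4% > 100%; employment 13 ≥ 6 mo; reserves 13.9 ≥ 6 mo → does not qualify.
Option C: score 778 ≥ 680; DTI 35.2% ≤ 36%; LTV 105.4% ≤ 110%; reserves 13.9 ≥ 6 mo → qualifies.

Option C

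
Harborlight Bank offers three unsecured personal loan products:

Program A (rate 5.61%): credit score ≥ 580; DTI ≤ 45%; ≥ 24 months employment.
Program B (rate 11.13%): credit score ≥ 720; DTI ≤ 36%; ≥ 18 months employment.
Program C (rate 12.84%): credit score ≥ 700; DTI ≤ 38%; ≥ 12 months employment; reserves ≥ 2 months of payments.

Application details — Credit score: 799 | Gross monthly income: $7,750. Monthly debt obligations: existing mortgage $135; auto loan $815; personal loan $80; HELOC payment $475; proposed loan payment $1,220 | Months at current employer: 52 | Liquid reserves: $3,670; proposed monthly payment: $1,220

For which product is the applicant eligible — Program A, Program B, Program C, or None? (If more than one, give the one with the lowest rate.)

Total debts = (135 + 815 + 80 + 475 + 1,220) = 2,725; DTI = 2,725/7,750 = 35.2%.
Reserves = 3,670/1,220 = 3.0 months.
Program A: score 799 ≥ 580; DTI 35.2% ≤ 45%; employment 52 ≥ 24 mo → qualifies.
Program B: score 799 ≥ 720; DTI 35.2% ≤ 36%; employment 52 ≥ 18 mo → qualifies.
Program C: score 799 ≥ 700; DTI 35.2% ≤ 38%; employment 52 ≥ 12 mo; reserves 3.0 ≥ 2 mo → qualifies.
Qualifying: Program A, Program B, Program C. Lowest rate is 5.61% → Program A.

Program A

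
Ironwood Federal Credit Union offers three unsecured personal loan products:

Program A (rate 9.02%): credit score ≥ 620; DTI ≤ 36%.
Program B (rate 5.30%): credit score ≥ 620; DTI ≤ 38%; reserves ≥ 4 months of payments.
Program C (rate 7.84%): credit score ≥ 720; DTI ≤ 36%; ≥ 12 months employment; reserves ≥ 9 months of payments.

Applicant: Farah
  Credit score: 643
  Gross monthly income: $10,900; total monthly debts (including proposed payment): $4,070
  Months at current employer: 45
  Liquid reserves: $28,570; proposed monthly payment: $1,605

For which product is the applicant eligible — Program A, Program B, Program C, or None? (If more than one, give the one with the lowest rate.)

Program B

DTI = 4,070/10,900 = 37.3%.
Reserves = 28,570/1,605 = 17.8 months.
Program A: score 643 ≥ 620; DTI 37.3% > 36% → does not qualify.
Program B: score 643 ≥ 620; DTI 37.3% ≤ 38%; reserves 17.8 ≥ 4 mo → qualifies.
Program C: score 643 < 720; DTI 37.3% > 36%; employment 45 ≥ 12 mo; reserves 17.8 ≥ 9 mo → does not qualify.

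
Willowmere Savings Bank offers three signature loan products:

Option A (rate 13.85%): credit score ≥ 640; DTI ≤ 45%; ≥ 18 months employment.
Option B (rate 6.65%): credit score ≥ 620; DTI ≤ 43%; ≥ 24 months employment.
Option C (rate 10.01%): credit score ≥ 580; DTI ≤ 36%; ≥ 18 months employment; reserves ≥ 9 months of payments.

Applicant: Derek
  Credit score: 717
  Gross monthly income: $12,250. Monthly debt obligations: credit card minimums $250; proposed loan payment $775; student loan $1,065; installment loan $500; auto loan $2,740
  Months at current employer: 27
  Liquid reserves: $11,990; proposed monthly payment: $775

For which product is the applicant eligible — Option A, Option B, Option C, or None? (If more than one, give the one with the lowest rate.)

Option A

Total debts = (250 + 775 + 1,065 + 500 + 2,740) = 5,330; DTI = 5,330/12,250 = 43.5%.
Reserves = 11,990/775 = 15.5 months.
Option A: score 717 ≥ 640; DTI 43.5% ≤ 45%; employment 27 ≥ 18 mo → qualifies.
Option B: score 717 ≥ 620; DTI 43.5% > 43%; employment 27 ≥ 24 mo → does not qualify.
Option C: score 717 ≥ 580; DTI 43.5% > 36%; employment 27 ≥ 18 mo; reserves 15.5 ≥ 9 mo → does not qualify.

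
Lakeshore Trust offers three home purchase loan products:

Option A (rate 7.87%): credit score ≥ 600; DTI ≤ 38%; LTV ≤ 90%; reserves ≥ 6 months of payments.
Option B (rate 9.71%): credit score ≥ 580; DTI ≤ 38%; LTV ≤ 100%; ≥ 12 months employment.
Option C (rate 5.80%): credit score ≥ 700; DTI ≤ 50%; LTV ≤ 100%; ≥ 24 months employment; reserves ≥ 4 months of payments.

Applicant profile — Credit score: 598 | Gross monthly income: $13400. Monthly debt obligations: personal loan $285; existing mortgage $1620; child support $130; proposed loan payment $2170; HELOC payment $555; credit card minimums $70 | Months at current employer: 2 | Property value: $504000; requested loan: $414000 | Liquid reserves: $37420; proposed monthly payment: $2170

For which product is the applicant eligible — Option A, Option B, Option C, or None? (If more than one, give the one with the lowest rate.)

Total debts = (285 + 1,620 + 130 + 2,170 + 555 + 70) = 4,830; DTI = 4,830/13,400 = 36%.
LTV = 414,000/504,000 = 82.1%.
Reserves = 37,420/2,170 = 17.2 months.
Option A: score 598 < 600; DTI 36% ≤ 38%; LTV 82.1% ≤ 90%; reserves 17.2 ≥ 6 mo → does not qualify.
Option B: score 598 ≥ 580; DTI 36% ≤ 38%; LTV 82.1% ≤ 100%; employment 2 < 12 mo → does not qualify.
Option C: score 598 < 700; DTI 36% ≤ 50%; LTV 82.1% ≤ 100%; employment 2 < 24 mo; reserves 17.2 ≥ 4 mo → does not qualify.

None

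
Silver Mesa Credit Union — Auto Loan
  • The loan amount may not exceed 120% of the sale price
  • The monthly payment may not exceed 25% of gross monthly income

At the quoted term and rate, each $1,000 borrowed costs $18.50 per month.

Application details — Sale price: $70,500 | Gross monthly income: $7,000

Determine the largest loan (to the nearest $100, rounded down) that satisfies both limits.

Payment cap: 25% × $7,000 = $1,750/month.
At $18.50 per $1,000, that supports 1,750/18.50 × 1,000 ≈ $94,594 → $94,500.
LTV cap: 120% × $70,500 = $84,600 → $84,600.
Binding constraint: loan-to-value.

$84,600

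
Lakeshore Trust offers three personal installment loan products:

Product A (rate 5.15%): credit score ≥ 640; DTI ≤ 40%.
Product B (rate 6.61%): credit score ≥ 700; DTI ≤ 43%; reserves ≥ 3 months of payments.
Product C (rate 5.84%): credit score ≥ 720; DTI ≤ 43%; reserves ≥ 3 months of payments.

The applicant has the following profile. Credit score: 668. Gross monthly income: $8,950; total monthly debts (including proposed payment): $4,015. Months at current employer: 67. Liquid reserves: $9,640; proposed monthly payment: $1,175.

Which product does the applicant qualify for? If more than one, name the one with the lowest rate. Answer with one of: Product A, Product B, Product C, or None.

None

DTI = 4,015/8,950 = 44.9%.
Reserves = 9,640/1,175 = 8.2 months.
Product A: score 668 ≥ 640; DTI 44.9% > 40% → does not qualify.
Product B: score 668 < 700; DTI 44.9% > 43%; reserves 8.2 ≥ 3 mo → does not qualify.
Product C: score 668 < 720; DTI 44.9% > 43%; reserves 8.2 ≥ 3 mo → does not qualify.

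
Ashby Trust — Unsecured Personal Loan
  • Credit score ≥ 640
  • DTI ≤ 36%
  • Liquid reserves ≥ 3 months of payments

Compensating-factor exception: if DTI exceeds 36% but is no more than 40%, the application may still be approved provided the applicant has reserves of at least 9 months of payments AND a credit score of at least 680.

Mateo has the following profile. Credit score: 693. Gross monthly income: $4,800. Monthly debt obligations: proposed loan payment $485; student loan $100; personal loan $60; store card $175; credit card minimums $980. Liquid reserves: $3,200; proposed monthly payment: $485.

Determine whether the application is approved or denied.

Credit score 693 ≥ 640 (meets base)
Total debts = (485 + 100 + 60 + 175 + 980) = 1,800. DTI: 1,800 ÷ 4,800 = 37.5%, over the 36% base limit.
Liquid reserves cover 3,200/485 = 6.6 months — ≥ 3 required
DTI 37.5% is within the 36%–40% exception band; checking compensating factors.
Reserves 6.6 < 9 months; credit score 693 ≥ 680.
Override conditions not both satisfied; exception does not apply.

Denied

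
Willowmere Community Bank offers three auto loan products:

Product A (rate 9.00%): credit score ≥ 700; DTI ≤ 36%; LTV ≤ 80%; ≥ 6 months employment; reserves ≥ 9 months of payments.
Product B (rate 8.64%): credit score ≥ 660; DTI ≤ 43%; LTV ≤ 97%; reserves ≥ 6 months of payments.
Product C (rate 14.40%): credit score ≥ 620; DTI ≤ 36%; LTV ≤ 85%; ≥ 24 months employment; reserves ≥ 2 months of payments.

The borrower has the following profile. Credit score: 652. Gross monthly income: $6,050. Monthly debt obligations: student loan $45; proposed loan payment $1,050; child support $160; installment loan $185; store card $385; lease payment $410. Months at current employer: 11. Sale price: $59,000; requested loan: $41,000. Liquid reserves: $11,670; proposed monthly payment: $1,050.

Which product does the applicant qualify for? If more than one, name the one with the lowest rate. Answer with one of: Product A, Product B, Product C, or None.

Total debts = (45 + 1,050 + 160 + 185 + 385 + 410) = 2,235; DTI = 2,235/6,050 = 36.9%.
LTV = 41,000/59,000 = 69.5%.
Reserves = 11,670/1,050 = 11.1 months.
Product A: score 652 < 700; DTI 36.9% > 36%; LTV 69.5% ≤ 80%; employment 11 ≥ 6 mo; reserves 11.1 ≥ 9 mo → does not qualify.
Product B: score 652 < 660; DTI 36.9% ≤ 43%; LTV 69.5% ≤ 97%; reserves 11.1 ≥ 6 mo → does not qualify.
Product C: score 652 ≥ 620; DTI 36.9% > 36%; LTV 69.5% ≤ 85%; employment 11 < 24 mo; reserves 11.1 ≥ 2 mo → does not qualify.

None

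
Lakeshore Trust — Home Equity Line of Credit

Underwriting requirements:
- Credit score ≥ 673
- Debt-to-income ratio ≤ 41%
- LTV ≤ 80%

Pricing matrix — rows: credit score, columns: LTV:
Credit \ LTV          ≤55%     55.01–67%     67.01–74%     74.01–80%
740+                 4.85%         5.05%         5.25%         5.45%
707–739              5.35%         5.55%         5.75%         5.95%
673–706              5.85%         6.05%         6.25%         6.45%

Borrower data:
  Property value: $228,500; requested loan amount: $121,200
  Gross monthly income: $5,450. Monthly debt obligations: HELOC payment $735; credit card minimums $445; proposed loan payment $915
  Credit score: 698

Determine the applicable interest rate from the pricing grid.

Credit score 698 ≥ 673; Total monthly debts = (735 + 445 + 915) = 2,095. Debt-to-income = 2,095/5,450 = 38.4% — meets 41% limit
LTV: 121,200 ÷ 228,500 = 53%, within 80% cap
Credit 698 → row 673–706; LTV 53% → column ≤55%. Grid cell → 5.85%.

5.85%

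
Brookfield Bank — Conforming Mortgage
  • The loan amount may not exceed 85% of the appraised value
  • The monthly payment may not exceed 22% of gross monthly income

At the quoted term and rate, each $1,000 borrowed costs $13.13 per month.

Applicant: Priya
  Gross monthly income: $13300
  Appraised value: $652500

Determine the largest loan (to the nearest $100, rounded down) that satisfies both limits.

Payment cap: 22% × $13,300 = $2,926/month.
At $13.13 per $1,000, that supports 2,926/13.13 × 1,000 ≈ $222,848 → $222,800.
LTV cap: 85% × $652,500 = $554,625 → $554,600.
Binding constraint: payment-to-income.

$222,800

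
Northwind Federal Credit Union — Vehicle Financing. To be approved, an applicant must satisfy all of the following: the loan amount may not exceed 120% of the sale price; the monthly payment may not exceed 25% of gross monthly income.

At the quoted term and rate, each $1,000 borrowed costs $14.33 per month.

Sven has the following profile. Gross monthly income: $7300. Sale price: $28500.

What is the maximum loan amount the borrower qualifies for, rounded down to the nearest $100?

$34,200

Payment cap: 25% × $7,300 = $1,825/month.
At $14.33 per $1,000, that supports 1,825/14.33 × 1,000 ≈ $127,355 → $127,300.
LTV cap: 120% × $28,500 = $34,200 → $34,200.
Binding constraint: loan-to-value.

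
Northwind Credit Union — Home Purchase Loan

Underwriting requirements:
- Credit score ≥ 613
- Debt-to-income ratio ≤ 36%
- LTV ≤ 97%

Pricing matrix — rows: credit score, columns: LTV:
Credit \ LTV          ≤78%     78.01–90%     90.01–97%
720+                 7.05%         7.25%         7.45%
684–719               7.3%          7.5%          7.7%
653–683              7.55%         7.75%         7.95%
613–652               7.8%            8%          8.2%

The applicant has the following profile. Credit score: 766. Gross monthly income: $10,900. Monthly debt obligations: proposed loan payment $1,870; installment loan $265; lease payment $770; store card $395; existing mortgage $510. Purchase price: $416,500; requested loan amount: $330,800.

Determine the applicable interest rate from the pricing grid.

Credit score 766 ≥ 613; Total monthly debts = (1,870 + 265 + 770 + 395 + 510) = 3,810. Debt-to-income = 3,810/10,900 = 35% — meets 36% limit
LTV = 330,800/416,500 = 79.4% ≤ 97%
Row: 766 falls in 720+. Column: 79.4% falls in 78.01–90%. Rate = 7.25%.

7.25%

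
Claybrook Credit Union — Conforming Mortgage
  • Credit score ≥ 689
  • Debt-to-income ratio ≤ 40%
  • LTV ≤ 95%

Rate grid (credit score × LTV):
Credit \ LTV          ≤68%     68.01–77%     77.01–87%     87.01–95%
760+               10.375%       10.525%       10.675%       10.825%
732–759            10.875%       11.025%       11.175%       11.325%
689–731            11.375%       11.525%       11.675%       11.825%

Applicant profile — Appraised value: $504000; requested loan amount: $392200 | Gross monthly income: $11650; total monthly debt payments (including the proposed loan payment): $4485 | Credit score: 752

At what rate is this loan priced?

11.175%

Credit score 752 ≥ 689; DTI = 4,485/11,650 = 38.5% ≤ 40%
LTV: 392,200 ÷ 504,000 = 77.8%, within 95% cap
Credit 752 → row 732–759; LTV 77.8% → column 77.01–87%. Grid cell → 11.175%.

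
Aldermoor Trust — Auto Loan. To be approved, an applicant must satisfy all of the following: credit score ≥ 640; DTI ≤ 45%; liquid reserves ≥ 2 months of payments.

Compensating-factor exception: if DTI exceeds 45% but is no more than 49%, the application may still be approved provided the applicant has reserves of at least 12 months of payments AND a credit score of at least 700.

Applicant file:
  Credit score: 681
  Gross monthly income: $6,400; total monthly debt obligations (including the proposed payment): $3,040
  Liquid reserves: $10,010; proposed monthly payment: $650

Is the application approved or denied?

Denied

Credit score 681 ≥ 640 (meets base)
DTI = 3,040/6,400 = 47.5% > 45% — standard DTI limit exceeded.
Reserves: 10,010 ÷ 650 = 15.4 months (meets 2-month minimum)
47.5% falls in the override range (45%–49%), so the compensating-factor test applies.
Reserves 15.4 ≥ 12 months; credit score 681 < 700.
Override conditions not both satisfied; exception does not apply.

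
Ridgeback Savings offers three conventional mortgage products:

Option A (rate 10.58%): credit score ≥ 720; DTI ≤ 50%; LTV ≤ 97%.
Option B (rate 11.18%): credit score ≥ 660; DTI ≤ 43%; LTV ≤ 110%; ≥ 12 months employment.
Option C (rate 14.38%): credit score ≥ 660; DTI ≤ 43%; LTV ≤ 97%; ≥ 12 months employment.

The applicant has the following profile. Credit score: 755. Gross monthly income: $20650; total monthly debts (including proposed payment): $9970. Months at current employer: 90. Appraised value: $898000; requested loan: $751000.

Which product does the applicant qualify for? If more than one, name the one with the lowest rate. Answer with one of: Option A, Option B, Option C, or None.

DTI = 9,970/20,650 = 48.3%.
LTV = 751,000/898,000 = 83.6%.
Option A: score 755 ≥ 720; DTI 48.3% ≤ 50%; LTV 83.6% ≤ 97% → qualifies.
Option B: score 755 ≥ 660; DTI 48.3% > 43%; LTV 83.6% ≤ 110%; employment 90 ≥ 12 mo → does not qualify.
Option C: score 755 ≥ 660; DTI 48.3% > 43%; LTV 83.6% ≤ 97%; employment 90 ≥ 12 mo → does not qualify.

Option A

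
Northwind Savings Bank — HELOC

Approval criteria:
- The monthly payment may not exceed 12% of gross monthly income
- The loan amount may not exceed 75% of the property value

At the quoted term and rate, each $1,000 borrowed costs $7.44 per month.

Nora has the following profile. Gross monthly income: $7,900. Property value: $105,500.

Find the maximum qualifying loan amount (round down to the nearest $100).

$79,100

Payment cap: 12% × $7,900 = $948/month.
At $7.44 per $1,000, that supports 948/7.44 × 1,000 ≈ $127,419 → $127,400.
LTV cap: 75% × $105,500 = $79,125 → $79,100.
Binding constraint: loan-to-value.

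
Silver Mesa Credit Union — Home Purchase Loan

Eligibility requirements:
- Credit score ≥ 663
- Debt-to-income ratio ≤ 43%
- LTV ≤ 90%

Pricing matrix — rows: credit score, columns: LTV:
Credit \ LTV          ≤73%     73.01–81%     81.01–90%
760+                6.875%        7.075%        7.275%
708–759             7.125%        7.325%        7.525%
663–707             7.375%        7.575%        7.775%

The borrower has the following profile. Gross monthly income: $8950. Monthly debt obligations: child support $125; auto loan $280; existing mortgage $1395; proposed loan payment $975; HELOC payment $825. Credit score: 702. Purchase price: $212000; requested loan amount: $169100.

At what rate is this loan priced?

7.575%

Credit score 702 ≥ 663; Total monthly debts = (125 + 280 + 1,395 + 975 + 825) = 3,600. DTI: 3,600 ÷ 8,950 = 40.2%, within the 43% cap
LTV: 169,100 ÷ 212,000 = 79.8%, within 90% cap
Credit 702 → row 663–707; LTV 79.8% → column 73.01–81%. Grid cell → 7.575%.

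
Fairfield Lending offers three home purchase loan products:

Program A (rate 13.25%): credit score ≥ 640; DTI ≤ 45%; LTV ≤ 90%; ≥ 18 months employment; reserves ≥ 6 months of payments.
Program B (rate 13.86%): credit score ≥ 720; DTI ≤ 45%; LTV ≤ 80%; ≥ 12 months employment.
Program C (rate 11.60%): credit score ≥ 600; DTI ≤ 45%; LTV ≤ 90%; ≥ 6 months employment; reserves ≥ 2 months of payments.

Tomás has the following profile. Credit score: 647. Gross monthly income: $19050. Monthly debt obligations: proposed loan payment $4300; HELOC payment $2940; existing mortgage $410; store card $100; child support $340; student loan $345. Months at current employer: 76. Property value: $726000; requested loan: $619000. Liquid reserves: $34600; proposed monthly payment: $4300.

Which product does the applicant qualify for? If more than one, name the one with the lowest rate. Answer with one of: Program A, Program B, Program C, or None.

Program C

Total debts = (4,300 + 2,940 + 410 + 100 + 340 + 345) = 8,435; DTI = 8,435/19,050 = 44.3%.
LTV = 619,000/726,000 = 85.3%.
Reserves = 34,600/4,300 = 8.0 months.
Program A: score 647 ≥ 640; DTI 44.3% ≤ 45%; LTV 85.3% ≤ 90%; employment 76 ≥ 18 mo; reserves 8.0 ≥ 6 mo → qualifies.
Program B: score 647 < 720; DTI 44.3% ≤ 45%; LTV 85.3% > 80%; employment 76 ≥ 12 mo → does not qualify.
Program C: score 647 ≥ 600; DTI 44.3% ≤ 45%; LTV 85.3% ≤ 90%; employment 76 ≥ 6 mo; reserves 8.0 ≥ 2 mo → qualifies.
Qualifying: Program A, Program C. Lowest rate is 11.60% → Program C.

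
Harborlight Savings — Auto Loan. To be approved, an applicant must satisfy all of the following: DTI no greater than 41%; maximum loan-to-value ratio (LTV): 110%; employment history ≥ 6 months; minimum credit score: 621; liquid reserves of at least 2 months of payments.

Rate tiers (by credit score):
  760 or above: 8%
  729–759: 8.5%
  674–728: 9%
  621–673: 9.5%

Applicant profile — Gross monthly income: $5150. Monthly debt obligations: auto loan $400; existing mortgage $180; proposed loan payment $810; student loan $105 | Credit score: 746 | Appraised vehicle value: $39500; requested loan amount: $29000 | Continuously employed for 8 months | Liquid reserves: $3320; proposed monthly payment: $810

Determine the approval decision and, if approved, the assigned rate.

Credit score 746 ≥ 621 (meets minimum)
Total monthly debts = (400 + 180 + 810 + 105) = 1,495. DTI = 1,495/5,150 = 29% ≤ 41%
LTV: 29,000 ÷ 39,500 = 73.4%, within 110% cap
Employment 8 ≥ 6 months
Liquid reserves cover 3,320/810 = 4.1 months — ≥ 2 required
All requirements met. Score 746 falls in the 729–759 tier → 8.5%.

Approved at 8.5%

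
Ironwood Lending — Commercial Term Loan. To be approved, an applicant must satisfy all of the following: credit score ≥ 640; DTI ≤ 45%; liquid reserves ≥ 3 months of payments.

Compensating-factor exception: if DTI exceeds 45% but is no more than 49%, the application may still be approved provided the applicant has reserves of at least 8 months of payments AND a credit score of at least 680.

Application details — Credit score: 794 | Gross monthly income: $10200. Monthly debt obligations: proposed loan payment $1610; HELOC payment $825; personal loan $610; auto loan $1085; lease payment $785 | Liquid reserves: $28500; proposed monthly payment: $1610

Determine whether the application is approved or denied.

Credit score 794 ≥ 640 (meets base)
Total debts = (1,610 + 825 + 610 + 1,085 + 785) = 4,915. DTI: 4,915 ÷ 10,200 = 48.2%, over the 45% base limit.
Reserves: 28,500 ÷ 1,610 = 17.7 months (meets 3-month minimum)
DTI 48.2% is within the 45%–49% exception band; checking compensating factors.
Reserves 17.7 ≥ 8 months; credit score 794 ≥ 680.
Both compensating conditions met → exception applies.

Approved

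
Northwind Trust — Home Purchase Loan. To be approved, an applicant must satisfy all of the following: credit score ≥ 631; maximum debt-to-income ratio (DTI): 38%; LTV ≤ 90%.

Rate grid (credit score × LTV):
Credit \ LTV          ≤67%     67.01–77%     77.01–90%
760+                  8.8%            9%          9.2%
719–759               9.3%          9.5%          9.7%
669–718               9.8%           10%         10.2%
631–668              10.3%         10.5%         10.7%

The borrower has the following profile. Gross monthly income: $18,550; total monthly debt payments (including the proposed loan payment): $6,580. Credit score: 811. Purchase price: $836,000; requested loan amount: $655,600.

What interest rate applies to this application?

Credit score 811 ≥ 631; Debt-to-income = 6,580/18,550 = 35.5% — meets 38% limit
LTV = 655,600/836,000 = 78.4% ≤ 90%
Credit 811 → row 760+; LTV 78.4% → column 77.01–90%. Grid cell → 9.2%.

9.2%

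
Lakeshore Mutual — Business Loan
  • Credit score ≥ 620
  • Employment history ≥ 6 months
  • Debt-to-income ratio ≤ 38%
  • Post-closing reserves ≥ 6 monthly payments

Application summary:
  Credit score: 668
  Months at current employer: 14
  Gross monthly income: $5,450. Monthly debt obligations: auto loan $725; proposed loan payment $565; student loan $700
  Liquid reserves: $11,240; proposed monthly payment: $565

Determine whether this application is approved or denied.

Approved

Credit score 668 ≥ 620 (meets)
Employment 14 ≥ 6 months
Total monthly debts = (725 + 565 + 700) = 1,990. DTI = 1,990/5,450 = 36.5% ≤ 38%
Reserves = 11,240/565 = 19.9 months ≥ 6
All criteria satisfied.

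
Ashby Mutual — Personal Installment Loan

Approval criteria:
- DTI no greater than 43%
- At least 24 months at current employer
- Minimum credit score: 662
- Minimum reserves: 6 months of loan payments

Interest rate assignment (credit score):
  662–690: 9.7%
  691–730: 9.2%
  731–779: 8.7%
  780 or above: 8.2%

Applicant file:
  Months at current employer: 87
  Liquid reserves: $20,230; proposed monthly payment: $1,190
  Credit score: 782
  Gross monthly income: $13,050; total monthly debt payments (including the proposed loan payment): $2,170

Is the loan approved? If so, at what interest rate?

Approved at 8.2%

Credit score 782 ≥ 662 (meets minimum)
Reserves: 20,230 ÷ 1,190 = 17.0 months (meets 6-month minimum)
DTI: 2,170 ÷ 13,050 = 16.6%, within the 43% cap
Employment 87 ≥ 24 months
All requirements met. Score 782 falls in the 780 or above tier → 8.2%.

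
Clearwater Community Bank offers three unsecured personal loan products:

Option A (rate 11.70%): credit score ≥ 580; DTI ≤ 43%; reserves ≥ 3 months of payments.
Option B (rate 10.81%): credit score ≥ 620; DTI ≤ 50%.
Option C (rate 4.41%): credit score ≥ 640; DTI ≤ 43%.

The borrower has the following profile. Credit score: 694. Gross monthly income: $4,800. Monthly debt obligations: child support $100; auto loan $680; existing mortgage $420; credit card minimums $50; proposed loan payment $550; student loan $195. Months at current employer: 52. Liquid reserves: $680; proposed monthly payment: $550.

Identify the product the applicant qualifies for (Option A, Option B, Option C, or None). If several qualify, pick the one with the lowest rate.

Option C

Total debts = (100 + 680 + 420 + 50 + 550 + 195) = 1,995; DTI = 1,995/4,800 = 41.6%.
Reserves = 680/550 = 1.2 months.
Option A: score 694 ≥ 580; DTI 41.6% ≤ 43%; reserves 1.2 < 3 mo → does not qualify.
Option B: score 694 ≥ 620; DTI 41.6% ≤ 50% → qualifies.
Option C: score 694 ≥ 640; DTI 41.6% ≤ 43% → qualifies.
Qualifying: Option B, Option C. Lowest rate is 4.41% → Option C.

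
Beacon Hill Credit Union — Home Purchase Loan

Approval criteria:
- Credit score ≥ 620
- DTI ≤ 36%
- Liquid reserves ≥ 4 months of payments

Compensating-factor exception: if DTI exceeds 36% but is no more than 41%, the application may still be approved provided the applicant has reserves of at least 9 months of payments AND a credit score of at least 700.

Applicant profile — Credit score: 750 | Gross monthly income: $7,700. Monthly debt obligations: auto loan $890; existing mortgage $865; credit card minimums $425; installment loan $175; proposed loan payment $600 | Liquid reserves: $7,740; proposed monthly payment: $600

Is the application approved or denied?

Credit score 750 ≥ 620 (meets base)
Total debts = (890 + 865 + 425 + 175 + 600) = 2,955. DTI = 2,955/7,700 = 38.4% > 36% — standard DTI limit exceeded.
Reserves: 7,740 ÷ 600 = 12.9 months (meets 4-month minimum)
DTI 38.4% is within the 36%–41% exception band; checking compensating factors.
Override check — reserves: 12.9 mo (ok); score: 750 (ok).
Both override conditions satisfied; DTI exception granted.

Approved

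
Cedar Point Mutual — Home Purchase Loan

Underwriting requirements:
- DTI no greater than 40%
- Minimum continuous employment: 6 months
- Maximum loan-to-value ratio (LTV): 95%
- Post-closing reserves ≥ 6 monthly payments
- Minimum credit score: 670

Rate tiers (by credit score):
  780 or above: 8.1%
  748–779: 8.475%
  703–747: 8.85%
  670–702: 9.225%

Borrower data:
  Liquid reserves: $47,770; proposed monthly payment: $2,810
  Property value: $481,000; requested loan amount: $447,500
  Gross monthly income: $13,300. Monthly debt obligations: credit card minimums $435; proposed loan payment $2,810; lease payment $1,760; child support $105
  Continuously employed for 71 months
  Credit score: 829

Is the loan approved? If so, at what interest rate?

Approved at 8.1%

Credit score 829 ≥ 670 (meets minimum)
LTV: 447,500 ÷ 481,000 = 93%, within 95% cap
Liquid reserves cover 47,770/2,810 = 17.0 months — ≥ 6 required
Employment 71 ≥ 6 months
Total monthly debts = (435 + 2,810 + 1,760 + 105) = 5,110. DTI = 5,110/13,300 = 38.4% ≤ 40%
All requirements met. Score 829 falls in the 780 or above tier → 8.1%.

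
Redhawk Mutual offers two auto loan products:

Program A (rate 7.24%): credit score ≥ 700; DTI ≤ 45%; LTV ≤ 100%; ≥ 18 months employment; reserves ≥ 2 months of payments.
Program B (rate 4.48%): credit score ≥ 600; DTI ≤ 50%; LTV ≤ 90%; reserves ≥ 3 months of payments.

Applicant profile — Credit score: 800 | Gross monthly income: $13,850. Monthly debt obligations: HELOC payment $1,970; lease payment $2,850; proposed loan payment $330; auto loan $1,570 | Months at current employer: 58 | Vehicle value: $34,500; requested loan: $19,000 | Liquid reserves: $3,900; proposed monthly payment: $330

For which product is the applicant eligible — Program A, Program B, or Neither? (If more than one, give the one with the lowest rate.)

Total debts = (1,970 + 2,850 + 330 + 1,570) = 6,720; DTI = 6,720/13,850 = 48.5%.
LTV = 19,000/34,500 = 55.1%.
Reserves = 3,900/330 = 11.8 months.
Program A: score 800 ≥ 700; DTI 48.5% > 45%; LTV 55.1% ≤ 100%; employment 58 ≥ 18 mo; reserves 11.8 ≥ 2 mo → does not qualify.
Program B: score 800 ≥ 600; DTI 48.5% ≤ 50%; LTV 55.1% ≤ 90%; reserves 11.8 ≥ 3 mo → qualifies.

Program B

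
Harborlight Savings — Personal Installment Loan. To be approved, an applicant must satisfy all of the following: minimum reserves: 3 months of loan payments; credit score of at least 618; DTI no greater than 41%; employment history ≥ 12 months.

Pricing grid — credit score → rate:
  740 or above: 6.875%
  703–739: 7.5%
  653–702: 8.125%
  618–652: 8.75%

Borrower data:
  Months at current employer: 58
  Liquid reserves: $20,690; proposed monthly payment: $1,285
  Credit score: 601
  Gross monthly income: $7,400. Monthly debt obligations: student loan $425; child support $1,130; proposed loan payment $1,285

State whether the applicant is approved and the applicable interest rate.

Credit score 601 < 618 (below minimum)
Reserves: 20,690 ÷ 1,285 = 16.1 months (meets 3-month minimum)
Total monthly debts = (425 + 1,130 + 1,285) = 2,840. DTI = 2,840/7,400 = 38.4% ≤ 41%
Employment 58 ≥ 12 months
Not all requirements met → denied.

Denied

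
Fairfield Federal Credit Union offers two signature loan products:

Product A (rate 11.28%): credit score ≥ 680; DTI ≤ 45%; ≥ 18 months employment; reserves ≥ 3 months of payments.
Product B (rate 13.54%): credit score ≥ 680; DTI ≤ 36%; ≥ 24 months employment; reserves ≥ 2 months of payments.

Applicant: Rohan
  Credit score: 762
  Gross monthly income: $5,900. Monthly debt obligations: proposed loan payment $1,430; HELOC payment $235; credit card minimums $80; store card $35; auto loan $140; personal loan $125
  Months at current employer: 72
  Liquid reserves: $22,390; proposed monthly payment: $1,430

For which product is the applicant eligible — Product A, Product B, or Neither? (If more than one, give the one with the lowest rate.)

Total debts = (1,430 + 235 + 80 + 35 + 140 + 125) = 2,045; DTI = 2,045/5,900 = 34.7%.
Reserves = 22,390/1,430 = 15.7 months.
Product A: score 762 ≥ 680; DTI 34.7% ≤ 45%; employment 72 ≥ 18 mo; reserves 15.7 ≥ 3 mo → qualifies.
Product B: score 762 ≥ 680; DTI 34.7% ≤ 36%; employment 72 ≥ 24 mo; reserves 15.7 ≥ 2 mo → qualifies.
Qualifying: Product A, Product B. Lowest rate is 11.28% → Product A.

Product A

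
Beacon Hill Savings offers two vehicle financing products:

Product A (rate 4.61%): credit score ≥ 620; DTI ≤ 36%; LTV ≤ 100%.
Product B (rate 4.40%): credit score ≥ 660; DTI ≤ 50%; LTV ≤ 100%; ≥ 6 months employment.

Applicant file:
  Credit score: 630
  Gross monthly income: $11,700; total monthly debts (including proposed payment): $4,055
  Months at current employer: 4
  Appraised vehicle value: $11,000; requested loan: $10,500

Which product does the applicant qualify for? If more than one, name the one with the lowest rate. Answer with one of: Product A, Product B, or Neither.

DTI = 4,055/11,700 = 34.7%.
LTV = 10,500/11,000 = 95.5%.
Product A: score 630 ≥ 620; DTI 34.7% ≤ 36%; LTV 95.5% ≤ 100% → qualifies.
Product B: score 630 < 660; DTI 34.7% ≤ 50%; LTV 95.5% ≤ 100%; employment 4 < 6 mo → does not qualify.

Product A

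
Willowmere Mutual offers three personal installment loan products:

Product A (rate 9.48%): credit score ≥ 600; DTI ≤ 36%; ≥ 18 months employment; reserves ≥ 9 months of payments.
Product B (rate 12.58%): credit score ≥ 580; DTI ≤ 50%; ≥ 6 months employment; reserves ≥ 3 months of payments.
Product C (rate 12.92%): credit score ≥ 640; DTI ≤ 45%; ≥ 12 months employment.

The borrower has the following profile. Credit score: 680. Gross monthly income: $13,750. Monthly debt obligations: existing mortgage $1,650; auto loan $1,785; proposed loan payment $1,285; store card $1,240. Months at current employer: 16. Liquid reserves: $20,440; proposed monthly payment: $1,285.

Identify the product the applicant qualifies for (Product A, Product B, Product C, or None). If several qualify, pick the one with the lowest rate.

Total debts = (1,650 + 1,785 + 1,285 + 1,240) = 5,960; DTI = 5,960/13,750 = 43.3%.
Reserves = 20,440/1,285 = 15.9 months.
Product A: score 680 ≥ 600; DTI 43.3% > 36%; employment 16 < 18 mo; reserves 15.9 ≥ 9 mo → does not qualify.
Product B: score 680 ≥ 580; DTI 43.3% ≤ 50%; employment 16 ≥ 6 mo; reserves 15.9 ≥ 3 mo → qualifies.
Product C: score 680 ≥ 640; DTI 43.3% ≤ 45%; employment 16 ≥ 12 mo → qualifies.
Qualifying: Product B, Product C. Lowest rate is 12.58% → Product B.

Product B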